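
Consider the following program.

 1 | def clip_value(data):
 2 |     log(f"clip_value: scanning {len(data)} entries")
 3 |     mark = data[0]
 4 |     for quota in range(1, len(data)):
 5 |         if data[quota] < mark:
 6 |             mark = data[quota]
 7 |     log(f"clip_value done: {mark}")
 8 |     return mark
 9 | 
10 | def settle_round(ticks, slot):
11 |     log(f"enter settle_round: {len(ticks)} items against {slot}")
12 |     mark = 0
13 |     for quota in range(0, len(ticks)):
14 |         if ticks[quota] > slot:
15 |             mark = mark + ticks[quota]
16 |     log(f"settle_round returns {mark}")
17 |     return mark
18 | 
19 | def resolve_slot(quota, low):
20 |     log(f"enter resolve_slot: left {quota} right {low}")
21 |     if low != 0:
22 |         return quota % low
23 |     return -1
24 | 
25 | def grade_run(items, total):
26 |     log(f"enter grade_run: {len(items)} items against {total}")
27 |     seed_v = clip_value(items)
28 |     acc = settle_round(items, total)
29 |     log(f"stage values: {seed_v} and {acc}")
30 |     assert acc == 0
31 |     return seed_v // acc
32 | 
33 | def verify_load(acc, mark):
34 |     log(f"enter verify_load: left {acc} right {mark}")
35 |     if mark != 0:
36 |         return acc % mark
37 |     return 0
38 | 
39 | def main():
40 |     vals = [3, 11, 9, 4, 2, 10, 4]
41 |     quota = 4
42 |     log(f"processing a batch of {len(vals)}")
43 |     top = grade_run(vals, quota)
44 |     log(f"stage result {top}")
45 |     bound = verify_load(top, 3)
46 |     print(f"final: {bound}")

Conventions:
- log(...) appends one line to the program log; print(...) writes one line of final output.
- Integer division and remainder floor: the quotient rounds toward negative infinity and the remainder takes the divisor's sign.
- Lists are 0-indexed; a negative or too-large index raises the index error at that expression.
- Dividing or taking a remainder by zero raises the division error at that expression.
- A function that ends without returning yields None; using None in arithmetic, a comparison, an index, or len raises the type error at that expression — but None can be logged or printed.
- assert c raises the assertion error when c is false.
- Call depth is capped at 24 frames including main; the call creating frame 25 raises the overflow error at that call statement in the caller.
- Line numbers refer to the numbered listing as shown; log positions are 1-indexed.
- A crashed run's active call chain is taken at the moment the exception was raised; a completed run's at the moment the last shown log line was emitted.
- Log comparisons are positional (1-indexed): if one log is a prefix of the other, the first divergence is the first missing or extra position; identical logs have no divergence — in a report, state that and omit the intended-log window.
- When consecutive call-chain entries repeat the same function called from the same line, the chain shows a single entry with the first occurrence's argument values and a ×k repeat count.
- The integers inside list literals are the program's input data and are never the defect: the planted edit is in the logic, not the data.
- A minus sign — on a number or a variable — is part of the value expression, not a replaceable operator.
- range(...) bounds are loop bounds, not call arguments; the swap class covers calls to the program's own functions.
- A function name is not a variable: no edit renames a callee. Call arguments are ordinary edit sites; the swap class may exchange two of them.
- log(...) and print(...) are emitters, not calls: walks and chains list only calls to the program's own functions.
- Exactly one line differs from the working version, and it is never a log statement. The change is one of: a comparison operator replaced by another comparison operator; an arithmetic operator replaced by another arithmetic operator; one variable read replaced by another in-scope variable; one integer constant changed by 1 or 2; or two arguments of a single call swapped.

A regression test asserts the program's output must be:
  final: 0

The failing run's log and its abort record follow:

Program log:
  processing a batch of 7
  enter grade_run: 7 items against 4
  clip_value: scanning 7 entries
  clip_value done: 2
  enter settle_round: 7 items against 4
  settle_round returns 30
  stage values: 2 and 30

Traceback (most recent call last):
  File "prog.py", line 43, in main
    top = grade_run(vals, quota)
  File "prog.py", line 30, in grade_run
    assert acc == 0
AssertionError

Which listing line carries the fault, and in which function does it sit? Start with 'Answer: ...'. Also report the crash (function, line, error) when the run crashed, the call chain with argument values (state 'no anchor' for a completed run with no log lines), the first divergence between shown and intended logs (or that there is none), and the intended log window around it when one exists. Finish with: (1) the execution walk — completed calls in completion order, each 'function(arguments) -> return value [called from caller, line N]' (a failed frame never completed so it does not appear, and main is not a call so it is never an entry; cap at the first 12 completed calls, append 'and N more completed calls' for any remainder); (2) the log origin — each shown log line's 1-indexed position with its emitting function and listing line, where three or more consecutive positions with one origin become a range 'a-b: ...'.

Answer: the defect is in grade_run at line 30.
Core observation: The log ends early — 7 lines, where the working version next logs 'stage result 0'.
Crash: grade_run, line 30, AssertionError.
Call chain: main -> grade_run([3, 11, 9, 4, 2, 10, 4], 4) (called at line 43).
First divergence: position 8 — after 7 matching lines the faulty run goes silent; intended next line 'stage result 0'.
Intended log window:
  6: settle_round returns 30
  7: stage values: 2 and 30
  8: stage result 0
  9: enter verify_load: left 0 right 3
Execution walk:
  clip_value([3, 11, 9, 4, 2, 10, 4]) -> 2  [called from grade_run, line 27]
  settle_round([3, 11, 9, 4, 2, 10, 4], 4) -> 30  [called from grade_run, line 28]
Log line origins:
  1 — main, line 42
  2 — grade_run, line 26
  3 — clip_value, line 2
  4 — clip_value, line 7
  5 — settle_round, line 11
  6 — settle_round, line 16
  7 — grade_run, line 29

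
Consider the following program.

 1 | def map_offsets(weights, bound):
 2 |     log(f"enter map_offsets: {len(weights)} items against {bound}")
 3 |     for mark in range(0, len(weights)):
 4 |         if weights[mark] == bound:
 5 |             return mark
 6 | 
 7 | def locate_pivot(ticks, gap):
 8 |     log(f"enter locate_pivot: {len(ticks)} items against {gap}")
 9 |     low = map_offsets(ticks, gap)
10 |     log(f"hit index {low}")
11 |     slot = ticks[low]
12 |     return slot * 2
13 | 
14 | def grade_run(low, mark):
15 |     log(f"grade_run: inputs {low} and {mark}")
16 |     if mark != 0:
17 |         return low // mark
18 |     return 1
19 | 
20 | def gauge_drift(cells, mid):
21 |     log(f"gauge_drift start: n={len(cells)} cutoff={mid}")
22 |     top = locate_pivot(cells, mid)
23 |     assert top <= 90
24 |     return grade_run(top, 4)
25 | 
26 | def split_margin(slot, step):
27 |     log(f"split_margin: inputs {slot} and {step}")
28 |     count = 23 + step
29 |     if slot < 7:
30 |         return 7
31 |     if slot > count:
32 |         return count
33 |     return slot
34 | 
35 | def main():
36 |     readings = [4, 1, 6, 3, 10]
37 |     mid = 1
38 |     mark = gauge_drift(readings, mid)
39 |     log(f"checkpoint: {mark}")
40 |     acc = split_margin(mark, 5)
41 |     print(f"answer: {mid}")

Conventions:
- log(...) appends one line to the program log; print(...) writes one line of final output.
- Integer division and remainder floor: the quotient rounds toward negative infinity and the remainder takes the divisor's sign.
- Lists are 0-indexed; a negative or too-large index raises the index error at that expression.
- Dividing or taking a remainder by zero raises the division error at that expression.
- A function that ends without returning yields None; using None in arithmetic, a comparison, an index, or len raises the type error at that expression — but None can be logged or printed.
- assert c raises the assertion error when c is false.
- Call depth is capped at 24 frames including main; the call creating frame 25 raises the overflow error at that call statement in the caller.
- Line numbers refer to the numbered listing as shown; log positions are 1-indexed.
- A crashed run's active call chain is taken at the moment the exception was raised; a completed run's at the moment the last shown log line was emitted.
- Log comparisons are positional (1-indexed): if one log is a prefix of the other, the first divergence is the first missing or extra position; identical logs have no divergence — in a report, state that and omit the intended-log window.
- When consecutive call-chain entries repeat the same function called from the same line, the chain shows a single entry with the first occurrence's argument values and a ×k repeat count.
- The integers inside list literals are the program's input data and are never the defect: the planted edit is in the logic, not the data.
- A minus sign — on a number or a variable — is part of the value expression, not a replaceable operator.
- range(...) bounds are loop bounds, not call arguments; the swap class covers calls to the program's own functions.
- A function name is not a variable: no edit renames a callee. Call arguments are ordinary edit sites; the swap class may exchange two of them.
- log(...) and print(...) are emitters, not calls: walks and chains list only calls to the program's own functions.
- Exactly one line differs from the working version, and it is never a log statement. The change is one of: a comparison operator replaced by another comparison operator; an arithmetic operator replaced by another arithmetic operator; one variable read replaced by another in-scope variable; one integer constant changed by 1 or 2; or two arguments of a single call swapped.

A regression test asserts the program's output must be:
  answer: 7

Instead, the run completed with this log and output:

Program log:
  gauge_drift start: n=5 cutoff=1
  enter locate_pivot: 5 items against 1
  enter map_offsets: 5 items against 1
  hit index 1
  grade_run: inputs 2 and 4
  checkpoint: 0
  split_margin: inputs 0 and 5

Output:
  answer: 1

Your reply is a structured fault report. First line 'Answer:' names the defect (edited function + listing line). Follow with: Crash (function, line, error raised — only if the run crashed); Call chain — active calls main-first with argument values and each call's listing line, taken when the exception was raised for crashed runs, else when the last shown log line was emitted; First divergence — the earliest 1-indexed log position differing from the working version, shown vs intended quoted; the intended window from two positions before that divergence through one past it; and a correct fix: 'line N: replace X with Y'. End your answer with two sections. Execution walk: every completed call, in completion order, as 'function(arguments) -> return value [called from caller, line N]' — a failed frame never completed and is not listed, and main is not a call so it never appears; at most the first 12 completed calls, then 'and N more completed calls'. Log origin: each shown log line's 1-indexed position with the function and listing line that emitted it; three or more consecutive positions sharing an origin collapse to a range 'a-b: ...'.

Answer: the defect is in main at line 41.
Key fact: The two runs log identically and part ways only at the printed values.
Call chain: main -> split_margin(0, 5) (called at line 40).
First divergence: none (the log streams are identical).
Execution walk:
  map_offsets([4, 1, 6, 3, 10], 1) -> 1  [called from locate_pivot, line 9]
  locate_pivot([4, 1, 6, 3, 10], 1) -> 2  [called from gauge_drift, line 22]
  grade_run(2, 4) -> 0  [called from gauge_drift, line 24]
  gauge_drift([4, 1, 6, 3, 10], 1) -> 0  [called from main, line 38]
  split_margin(0, 5) -> 7  [called from main, line 40]
Log line origins:
  1: logged in gauge_drift at line 21
  2: logged in locate_pivot at line 8
  3: logged in map_offsets at line 2
  4: logged in locate_pivot at line 10
  5: logged in grade_run at line 15
  6: logged in main at line 39
  7: logged in split_margin at line 27
A correct fix: line 41: replace `mid` with `acc`.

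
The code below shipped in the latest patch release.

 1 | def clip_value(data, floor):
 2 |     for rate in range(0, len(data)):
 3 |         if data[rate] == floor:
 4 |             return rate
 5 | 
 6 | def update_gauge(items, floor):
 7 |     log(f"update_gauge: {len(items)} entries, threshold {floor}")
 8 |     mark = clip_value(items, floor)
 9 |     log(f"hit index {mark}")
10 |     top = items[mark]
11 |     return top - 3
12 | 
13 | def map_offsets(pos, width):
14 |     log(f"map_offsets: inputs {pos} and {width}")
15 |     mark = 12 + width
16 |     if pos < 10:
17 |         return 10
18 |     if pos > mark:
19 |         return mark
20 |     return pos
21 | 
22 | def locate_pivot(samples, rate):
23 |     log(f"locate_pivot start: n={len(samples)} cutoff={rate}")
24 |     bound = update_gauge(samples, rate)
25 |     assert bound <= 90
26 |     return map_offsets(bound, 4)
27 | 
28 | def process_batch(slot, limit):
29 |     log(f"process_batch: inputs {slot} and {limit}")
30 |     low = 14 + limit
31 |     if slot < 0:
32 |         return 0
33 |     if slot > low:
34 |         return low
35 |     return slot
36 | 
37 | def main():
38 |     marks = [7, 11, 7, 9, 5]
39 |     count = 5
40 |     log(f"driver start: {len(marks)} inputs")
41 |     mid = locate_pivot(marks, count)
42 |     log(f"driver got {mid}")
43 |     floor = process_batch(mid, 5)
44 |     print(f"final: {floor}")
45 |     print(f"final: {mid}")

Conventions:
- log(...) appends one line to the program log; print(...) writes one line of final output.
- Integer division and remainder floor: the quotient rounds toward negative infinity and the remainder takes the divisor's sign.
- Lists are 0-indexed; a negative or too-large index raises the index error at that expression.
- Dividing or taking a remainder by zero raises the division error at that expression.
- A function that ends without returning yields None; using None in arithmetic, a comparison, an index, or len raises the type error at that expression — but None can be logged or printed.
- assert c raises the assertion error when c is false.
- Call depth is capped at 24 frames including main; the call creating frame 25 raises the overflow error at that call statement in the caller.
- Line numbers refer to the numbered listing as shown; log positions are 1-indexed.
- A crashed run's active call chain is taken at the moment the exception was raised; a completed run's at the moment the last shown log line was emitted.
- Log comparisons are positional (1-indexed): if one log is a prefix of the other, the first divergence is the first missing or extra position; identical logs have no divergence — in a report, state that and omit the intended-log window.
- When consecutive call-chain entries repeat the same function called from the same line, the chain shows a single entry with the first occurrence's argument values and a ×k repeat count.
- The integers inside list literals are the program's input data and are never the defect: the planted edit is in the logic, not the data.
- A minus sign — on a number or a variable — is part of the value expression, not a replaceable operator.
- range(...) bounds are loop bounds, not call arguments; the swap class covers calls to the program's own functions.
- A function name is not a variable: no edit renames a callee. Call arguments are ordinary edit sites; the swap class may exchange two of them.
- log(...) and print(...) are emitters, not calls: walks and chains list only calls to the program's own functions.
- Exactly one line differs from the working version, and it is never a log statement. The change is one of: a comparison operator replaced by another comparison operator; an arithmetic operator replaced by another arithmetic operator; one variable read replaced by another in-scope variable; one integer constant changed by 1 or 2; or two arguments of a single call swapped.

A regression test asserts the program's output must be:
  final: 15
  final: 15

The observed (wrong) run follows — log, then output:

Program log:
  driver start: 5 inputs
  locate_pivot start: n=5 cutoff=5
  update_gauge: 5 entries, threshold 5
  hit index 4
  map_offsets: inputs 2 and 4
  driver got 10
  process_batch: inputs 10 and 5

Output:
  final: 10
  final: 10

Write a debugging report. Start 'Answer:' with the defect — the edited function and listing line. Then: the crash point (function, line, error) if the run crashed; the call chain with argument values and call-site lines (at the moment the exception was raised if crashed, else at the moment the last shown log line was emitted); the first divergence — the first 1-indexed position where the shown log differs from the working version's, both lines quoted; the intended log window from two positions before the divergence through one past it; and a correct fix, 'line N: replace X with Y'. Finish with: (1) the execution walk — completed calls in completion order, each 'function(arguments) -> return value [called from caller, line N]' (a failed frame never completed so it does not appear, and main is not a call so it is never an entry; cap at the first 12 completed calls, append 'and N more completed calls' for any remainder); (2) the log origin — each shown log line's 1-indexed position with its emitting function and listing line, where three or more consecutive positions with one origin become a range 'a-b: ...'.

Answer: the defect is in update_gauge at line 11.
Key observation: Position 5 is the first bad log line: 'map_offsets: inputs 2 and 4' should read 'map_offsets: inputs 15 and 4'.
Call chain: main -> process_batch(10, 5) (called at line 43).
First divergence: position 5 — the shown line 'map_offsets: inputs 2 and 4' should read 'map_offsets: inputs 15 and 4'.
Intended log window:
  3: update_gauge: 5 entries, threshold 5
  4: hit index 4
  5: map_offsets: inputs 15 and 4
  6: driver got 15
Execution walk:
  clip_value([7, 11, 7, 9, 5], 5) -> 4  [called from update_gauge, line 8]
  update_gauge([7, 11, 7, 9, 5], 5) -> 2  [called from locate_pivot, line 24]
  map_offsets(2, 4) -> 10  [called from locate_pivot, line 26]
  locate_pivot([7, 11, 7, 9, 5], 5) -> 10  [called from main, line 41]
  process_batch(10, 5) -> 10  [called from main, line 43]
Log line origins:
  1: emitted by main (line 40)
  2: emitted by locate_pivot (line 23)
  3: emitted by update_gauge (line 7)
  4: emitted by update_gauge (line 9)
  5: emitted by map_offsets (line 14)
  6: emitted by main (line 42)
  7: emitted by process_batch (line 29)
A correct fix: line 11: replace `-` with `*`.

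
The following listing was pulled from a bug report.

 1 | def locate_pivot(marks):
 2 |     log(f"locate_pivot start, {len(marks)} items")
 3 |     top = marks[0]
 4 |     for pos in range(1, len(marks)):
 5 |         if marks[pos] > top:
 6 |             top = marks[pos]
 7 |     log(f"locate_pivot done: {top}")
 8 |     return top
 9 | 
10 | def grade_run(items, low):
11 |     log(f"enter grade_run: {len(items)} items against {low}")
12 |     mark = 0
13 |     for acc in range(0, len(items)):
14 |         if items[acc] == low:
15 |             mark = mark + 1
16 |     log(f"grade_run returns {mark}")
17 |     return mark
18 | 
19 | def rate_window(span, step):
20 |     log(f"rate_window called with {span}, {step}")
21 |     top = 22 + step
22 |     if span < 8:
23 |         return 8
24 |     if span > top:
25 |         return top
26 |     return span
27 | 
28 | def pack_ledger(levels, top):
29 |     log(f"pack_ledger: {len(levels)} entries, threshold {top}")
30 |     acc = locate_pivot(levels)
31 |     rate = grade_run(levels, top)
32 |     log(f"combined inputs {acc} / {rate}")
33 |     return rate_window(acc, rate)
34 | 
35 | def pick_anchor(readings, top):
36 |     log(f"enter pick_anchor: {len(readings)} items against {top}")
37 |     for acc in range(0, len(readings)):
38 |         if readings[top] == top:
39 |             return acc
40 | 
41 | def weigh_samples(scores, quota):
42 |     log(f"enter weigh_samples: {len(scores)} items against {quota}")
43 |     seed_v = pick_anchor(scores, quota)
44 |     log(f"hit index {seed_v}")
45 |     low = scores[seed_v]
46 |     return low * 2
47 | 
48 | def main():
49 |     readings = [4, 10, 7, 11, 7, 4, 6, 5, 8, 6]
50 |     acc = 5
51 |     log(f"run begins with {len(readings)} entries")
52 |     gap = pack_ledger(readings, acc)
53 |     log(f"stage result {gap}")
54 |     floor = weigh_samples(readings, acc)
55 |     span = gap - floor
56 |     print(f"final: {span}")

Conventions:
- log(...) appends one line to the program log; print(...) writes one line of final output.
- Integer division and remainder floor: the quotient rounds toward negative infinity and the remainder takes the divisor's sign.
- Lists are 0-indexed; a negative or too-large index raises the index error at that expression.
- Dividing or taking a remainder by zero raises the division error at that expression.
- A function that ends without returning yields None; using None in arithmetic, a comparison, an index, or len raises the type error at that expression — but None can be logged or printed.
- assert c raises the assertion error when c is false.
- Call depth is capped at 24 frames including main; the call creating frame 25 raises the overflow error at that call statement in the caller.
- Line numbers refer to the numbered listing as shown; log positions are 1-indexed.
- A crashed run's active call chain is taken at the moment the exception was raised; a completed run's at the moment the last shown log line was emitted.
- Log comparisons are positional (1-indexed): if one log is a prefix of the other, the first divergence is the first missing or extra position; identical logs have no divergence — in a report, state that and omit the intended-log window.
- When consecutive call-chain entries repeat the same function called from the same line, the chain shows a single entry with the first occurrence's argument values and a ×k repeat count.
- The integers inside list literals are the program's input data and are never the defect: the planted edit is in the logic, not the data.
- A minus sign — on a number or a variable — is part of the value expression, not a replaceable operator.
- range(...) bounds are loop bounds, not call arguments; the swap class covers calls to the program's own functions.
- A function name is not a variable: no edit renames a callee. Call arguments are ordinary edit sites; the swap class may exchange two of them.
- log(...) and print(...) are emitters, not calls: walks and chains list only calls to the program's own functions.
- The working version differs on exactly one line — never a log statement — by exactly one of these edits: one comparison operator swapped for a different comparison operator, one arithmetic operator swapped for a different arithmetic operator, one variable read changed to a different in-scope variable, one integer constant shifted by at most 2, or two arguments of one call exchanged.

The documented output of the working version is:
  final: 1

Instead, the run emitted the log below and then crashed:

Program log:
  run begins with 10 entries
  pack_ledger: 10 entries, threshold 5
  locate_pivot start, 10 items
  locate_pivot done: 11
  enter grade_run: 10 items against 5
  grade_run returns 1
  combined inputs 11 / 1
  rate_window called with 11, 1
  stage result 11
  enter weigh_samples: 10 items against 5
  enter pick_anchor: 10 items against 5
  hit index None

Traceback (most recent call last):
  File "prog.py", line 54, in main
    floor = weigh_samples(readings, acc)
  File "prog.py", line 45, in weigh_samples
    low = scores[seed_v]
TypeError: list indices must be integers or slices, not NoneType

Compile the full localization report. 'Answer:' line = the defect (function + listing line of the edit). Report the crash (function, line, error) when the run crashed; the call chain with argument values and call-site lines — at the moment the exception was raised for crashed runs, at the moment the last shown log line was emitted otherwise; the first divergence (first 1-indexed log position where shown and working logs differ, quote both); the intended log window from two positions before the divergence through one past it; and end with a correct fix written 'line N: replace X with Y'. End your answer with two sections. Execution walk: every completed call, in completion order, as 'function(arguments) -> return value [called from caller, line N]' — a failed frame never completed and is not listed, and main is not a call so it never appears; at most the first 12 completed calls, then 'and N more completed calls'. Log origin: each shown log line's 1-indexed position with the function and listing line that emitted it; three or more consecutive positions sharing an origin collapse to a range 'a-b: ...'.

Answer: the defect is in pick_anchor at line 38.
Key fact: Log line 12 is where behavior first shows: 'hit index None' appears instead of 'hit index 7'.
Crash: weigh_samples, line 45, TypeError.
Call chain: main -> weigh_samples([4, 10, 7, 11, 7, 4, 6, 5, 8, 6], 5) (called at line 54).
First divergence: position 12 — the shown line 'hit index None' should read 'hit index 7'.
Intended log window:
  10: enter weigh_samples: 10 items against 5
  11: enter pick_anchor: 10 items against 5
  12: hit index 7
Execution walk:
  locate_pivot([4, 10, 7, 11, 7, 4, 6, 5, 8, 6]) -> 11  [called from pack_ledger, line 30]
  grade_run([4, 10, 7, 11, 7, 4, 6, 5, 8, 6], 5) -> 1  [called from pack_ledger, line 31]
  rate_window(11, 1) -> 11  [called from pack_ledger, line 33]
  pack_ledger([4, 10, 7, 11, 7, 4, 6, 5, 8, 6], 5) -> 11  [called from main, line 52]
  pick_anchor([4, 10, 7, 11, 7, 4, 6, 5, 8, 6], 5) -> None  [called from weigh_samples, line 43]
Log origin:
  1: emitted by main (line 51)
  2: emitted by pack_ledger (line 29)
  3: emitted by locate_pivot (line 2)
  4: emitted by locate_pivot (line 7)
  5: emitted by grade_run (line 11)
  6: emitted by grade_run (line 16)
  7: emitted by pack_ledger (line 32)
  8: emitted by rate_window (line 20)
  9: emitted by main (line 53)
  10: emitted by weigh_samples (line 42)
  11: emitted by pick_anchor (line 36)
  12: emitted by weigh_samples (line 44)
A correct fix: line 38: replace `readings[top]` with `readings[acc]`.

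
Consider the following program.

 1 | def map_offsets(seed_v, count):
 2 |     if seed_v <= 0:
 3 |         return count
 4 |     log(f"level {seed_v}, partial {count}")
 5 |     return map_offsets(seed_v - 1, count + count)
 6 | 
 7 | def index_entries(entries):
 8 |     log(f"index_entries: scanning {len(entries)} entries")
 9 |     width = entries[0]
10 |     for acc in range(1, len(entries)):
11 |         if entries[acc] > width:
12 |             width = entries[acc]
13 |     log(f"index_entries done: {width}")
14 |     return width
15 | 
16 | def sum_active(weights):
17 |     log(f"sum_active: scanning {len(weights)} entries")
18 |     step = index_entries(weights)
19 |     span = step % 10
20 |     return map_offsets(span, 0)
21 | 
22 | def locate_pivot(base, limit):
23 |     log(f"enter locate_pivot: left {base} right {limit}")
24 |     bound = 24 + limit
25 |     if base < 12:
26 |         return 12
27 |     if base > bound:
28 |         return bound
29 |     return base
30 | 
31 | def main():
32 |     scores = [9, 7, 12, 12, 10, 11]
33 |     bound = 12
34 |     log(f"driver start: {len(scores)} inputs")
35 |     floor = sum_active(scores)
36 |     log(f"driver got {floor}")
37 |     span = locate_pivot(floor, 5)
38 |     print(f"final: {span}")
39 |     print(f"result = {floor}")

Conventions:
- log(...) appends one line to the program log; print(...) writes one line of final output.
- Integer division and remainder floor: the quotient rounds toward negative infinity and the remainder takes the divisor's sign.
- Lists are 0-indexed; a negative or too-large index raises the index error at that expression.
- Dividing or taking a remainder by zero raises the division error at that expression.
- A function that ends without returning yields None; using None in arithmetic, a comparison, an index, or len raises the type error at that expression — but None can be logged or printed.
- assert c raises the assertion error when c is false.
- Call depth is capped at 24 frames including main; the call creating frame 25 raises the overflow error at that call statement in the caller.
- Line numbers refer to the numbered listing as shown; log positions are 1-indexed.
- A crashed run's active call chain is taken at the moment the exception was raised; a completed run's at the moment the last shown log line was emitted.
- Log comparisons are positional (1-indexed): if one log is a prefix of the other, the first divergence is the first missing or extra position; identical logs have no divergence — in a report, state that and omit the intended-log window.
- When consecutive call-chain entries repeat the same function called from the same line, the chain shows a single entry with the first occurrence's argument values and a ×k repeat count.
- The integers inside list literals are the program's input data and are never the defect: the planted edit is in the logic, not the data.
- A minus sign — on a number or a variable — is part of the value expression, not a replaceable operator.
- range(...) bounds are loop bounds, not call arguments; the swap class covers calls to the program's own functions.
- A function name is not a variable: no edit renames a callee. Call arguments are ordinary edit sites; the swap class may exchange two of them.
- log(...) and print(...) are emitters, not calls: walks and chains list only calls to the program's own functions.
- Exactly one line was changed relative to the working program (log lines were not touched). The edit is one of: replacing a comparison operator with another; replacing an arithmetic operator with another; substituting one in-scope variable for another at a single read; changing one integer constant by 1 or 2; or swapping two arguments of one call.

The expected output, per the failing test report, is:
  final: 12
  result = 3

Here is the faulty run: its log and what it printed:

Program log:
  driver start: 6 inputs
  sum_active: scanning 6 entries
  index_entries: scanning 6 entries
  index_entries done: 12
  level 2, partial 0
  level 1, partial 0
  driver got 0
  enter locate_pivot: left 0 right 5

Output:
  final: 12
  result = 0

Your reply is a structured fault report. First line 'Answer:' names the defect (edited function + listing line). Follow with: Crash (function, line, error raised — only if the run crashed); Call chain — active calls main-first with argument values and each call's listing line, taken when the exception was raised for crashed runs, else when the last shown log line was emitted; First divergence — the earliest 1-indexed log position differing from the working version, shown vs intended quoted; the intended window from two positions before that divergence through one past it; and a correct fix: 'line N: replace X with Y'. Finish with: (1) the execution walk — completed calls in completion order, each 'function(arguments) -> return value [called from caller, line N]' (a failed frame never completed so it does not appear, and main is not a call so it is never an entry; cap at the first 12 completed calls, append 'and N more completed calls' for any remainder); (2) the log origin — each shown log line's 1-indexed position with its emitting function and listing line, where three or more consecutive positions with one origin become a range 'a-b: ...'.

Answer: the defect is in map_offsets at line 5.
Core observation: The earliest visible damage is log position 6 — 'level 1, partial 0' rather than the intended 'level 1, partial 2'.
Call chain: main -> locate_pivot(0, 5) (called at line 37).
First divergence: at position 6 the run shows 'level 1, partial 0' where the working version logs 'level 1, partial 2'.
Intended log window:
  4: index_entries done: 12
  5: level 2, partial 0
  6: level 1, partial 2
  7: driver got 3
Execution walk:
  index_entries([9, 7, 12, 12, 10, 11]) -> 12  [called from sum_active, line 18]
  map_offsets(0, 0) -> 0  [called from map_offsets, line 5]
  map_offsets(1, 0) -> 0  [called from map_offsets, line 5]
  map_offsets(2, 0) -> 0  [called from sum_active, line 20]
  sum_active([9, 7, 12, 12, 10, 11]) -> 0  [called from main, line 35]
  locate_pivot(0, 5) -> 12  [called from main, line 37]
Log origins:
  1: from main, line 34
  2: from sum_active, line 17
  3: from index_entries, line 8
  4: from index_entries, line 13
  5: from map_offsets, line 4
  6: from map_offsets, line 4
  7: from main, line 36
  8: from locate_pivot, line 23
A correct fix: line 5: replace `count + count` with `count + seed_v`.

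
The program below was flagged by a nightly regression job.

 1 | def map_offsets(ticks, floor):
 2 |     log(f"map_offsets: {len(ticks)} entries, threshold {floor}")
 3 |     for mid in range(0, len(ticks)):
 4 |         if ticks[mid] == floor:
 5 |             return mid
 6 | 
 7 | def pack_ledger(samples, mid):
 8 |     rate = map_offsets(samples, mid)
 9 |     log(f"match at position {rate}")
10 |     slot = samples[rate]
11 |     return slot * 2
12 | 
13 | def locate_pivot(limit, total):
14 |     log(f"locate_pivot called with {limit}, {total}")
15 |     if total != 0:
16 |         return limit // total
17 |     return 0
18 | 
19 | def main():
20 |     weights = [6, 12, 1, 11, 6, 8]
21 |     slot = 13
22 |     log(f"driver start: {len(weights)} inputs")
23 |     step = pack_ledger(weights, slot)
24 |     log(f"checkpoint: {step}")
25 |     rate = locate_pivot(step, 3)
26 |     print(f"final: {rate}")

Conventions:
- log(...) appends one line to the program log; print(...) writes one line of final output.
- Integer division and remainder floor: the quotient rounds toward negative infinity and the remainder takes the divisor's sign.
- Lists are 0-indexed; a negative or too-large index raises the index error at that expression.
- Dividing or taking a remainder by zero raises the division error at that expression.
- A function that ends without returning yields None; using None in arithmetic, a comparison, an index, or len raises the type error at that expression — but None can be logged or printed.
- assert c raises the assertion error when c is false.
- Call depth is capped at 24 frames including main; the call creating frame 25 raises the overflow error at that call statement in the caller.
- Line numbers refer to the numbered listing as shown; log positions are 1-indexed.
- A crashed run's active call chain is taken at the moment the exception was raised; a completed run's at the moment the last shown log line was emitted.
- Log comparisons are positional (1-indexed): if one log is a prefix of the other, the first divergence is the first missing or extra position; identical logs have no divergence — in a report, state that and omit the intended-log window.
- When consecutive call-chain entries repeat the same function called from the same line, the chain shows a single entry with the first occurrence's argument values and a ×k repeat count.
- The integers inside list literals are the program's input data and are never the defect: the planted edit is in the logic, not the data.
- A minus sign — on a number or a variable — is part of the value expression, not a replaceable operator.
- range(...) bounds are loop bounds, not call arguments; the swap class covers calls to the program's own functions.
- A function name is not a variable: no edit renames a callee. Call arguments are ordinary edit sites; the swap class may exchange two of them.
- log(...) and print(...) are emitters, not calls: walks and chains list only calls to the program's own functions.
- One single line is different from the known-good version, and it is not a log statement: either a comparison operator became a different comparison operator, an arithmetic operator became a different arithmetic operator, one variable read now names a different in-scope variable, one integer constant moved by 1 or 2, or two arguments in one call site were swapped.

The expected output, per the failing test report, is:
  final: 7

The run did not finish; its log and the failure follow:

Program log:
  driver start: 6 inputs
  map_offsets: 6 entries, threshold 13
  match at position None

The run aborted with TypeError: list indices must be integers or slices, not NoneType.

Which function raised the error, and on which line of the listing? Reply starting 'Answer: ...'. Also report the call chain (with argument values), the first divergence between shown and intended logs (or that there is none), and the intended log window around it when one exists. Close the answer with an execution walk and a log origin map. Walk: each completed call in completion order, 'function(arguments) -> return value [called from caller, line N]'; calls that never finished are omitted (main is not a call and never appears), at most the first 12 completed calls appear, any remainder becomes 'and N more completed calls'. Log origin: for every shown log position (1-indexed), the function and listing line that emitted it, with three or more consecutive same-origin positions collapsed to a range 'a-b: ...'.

Answer: the error was raised in pack_ledger, line 10.
Key fact: The earliest visible damage is log position 2 — 'map_offsets: 6 entries, threshold 13' rather than the intended 'map_offsets: 6 entries, threshold 11'.
Call chain: main -> pack_ledger([6, 12, 1, 11, 6, 8], 13) (called at line 23).
First divergence: position 2 — shown 'map_offsets: 6 entries, threshold 13', intended 'map_offsets: 6 entries, threshold 11'.
Intended log window:
  1: driver start: 6 inputs
  2: map_offsets: 6 entries, threshold 11
  3: match at position 3
Execution walk:
  map_offsets([6, 12, 1, 11, 6, 8], 13) -> None  [called from pack_ledger, line 8]
Log origin:
  1: from main, line 22
  2: from map_offsets, line 2
  3: from pack_ledger, line 9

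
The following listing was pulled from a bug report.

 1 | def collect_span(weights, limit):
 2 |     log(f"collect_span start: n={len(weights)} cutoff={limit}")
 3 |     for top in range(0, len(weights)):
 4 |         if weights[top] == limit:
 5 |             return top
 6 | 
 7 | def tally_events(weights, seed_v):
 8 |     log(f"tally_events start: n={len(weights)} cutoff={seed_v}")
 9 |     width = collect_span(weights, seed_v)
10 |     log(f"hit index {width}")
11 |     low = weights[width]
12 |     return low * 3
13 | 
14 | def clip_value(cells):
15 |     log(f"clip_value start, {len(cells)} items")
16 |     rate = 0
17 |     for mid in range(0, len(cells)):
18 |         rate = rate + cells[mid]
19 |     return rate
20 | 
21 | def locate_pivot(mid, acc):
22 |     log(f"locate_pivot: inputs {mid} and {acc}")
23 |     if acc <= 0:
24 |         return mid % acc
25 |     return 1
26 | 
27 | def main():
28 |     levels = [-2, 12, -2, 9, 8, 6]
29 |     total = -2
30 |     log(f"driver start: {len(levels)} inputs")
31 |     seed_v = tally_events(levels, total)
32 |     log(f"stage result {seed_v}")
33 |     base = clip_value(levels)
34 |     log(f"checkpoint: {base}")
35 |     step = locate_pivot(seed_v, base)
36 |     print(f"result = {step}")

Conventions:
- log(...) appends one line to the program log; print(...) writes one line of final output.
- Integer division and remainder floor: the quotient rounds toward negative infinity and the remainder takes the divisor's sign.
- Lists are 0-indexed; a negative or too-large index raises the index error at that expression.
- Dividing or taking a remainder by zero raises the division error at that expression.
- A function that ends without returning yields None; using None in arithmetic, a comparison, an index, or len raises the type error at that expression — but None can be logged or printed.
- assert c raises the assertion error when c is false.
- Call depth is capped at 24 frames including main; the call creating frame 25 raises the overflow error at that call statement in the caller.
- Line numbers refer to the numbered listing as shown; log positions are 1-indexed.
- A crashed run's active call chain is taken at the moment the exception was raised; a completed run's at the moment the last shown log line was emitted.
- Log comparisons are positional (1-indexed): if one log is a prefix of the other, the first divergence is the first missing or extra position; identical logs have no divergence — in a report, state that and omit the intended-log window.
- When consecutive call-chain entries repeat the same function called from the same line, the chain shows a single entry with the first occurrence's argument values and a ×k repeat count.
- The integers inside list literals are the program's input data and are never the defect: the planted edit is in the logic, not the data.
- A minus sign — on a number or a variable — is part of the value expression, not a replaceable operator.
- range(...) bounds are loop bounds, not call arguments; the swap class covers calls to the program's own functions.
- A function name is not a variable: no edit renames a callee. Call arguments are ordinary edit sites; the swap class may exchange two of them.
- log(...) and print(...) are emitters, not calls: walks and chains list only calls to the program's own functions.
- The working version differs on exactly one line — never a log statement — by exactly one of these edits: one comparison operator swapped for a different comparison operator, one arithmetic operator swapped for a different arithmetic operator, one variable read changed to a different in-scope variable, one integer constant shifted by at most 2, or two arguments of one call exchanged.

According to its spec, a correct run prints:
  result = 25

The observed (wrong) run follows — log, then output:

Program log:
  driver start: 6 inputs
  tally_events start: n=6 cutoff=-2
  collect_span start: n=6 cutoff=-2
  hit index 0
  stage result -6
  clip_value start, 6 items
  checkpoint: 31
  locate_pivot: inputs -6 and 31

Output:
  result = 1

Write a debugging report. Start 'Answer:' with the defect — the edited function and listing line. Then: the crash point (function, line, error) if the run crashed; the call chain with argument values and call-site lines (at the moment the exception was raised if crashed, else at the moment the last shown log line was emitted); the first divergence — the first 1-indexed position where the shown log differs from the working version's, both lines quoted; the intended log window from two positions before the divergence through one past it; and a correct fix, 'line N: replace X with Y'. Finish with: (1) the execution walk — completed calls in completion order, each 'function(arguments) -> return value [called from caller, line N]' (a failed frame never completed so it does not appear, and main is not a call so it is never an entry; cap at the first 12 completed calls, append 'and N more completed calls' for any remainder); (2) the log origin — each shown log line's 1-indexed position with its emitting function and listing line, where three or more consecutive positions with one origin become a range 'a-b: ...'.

Answer: the defect is in locate_pivot at line 23.
Key observation: No log line changed; the fault shows up purely in the output.
Call chain: main -> locate_pivot(-6, 31) (called at line 35).
First divergence: none; the two logs match at every position.
Execution walk:
  collect_span([-2, 12, -2, 9, 8, 6], -2) -> 0  [called from tally_events, line 9]
  tally_events([-2, 12, -2, 9, 8, 6], -2) -> -6  [called from main, line 31]
  clip_value([-2, 12, -2, 9, 8, 6]) -> 31  [called from main, line 33]
  locate_pivot(-6, 31) -> 1  [called from main, line 35]
Origin of each log line:
  1 — main, line 30
  2 — tally_events, line 8
  3 — collect_span, line 2
  4 — tally_events, line 10
  5 — main, line 32
  6 — clip_value, line 15
  7 — main, line 34
  8 — locate_pivot, line 22
A correct fix: line 23: replace `<=` with `!=`.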